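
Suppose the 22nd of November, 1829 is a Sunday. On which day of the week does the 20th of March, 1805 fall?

Count forward from the earlier date (March 20, 1805) to the later (November 22, 1829):
From March 20, 1805 to March 20, 1829: 24 years, of which 6 contain a Feb 29 — 18×365 + 6×366 = 8766 days.
March 1829: 31 − 20 = 11 days remain.
Then April (30), May (31), June (30), July (31), August (31), September (30), October (31): 30 + 31 + 30 + 31 + 31 + 30 + 31 = 214 days.
November 1–22, 1829: 22 days.
Residual: 247 days.
Total: 9013 days.
9013 mod 7 = 4, so 4 days before Sunday is Wednesday.

Wednesday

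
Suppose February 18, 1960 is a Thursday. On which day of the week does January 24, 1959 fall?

Saturday

Count forward from the earlier date (January 24, 1959) to the later (February 18, 1960):
January 1959: 31 − 24 = 7 days remain.
Then 12 full months totalling 365 days.
February 1–18, 1960: 18 days (1960 is a leap year).
Total: 7 + 365 + 18 = 390 days.
390 mod 7 = 5, so 5 days before Thursday is Saturday.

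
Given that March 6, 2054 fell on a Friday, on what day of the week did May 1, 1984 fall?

Tuesday

Count forward from the earlier date (May 1, 1984) to the later (March 6, 2054):
Day-of-year of May 1, 1984: 122.
Day-of-year of March 6, 2054: 65.
1984 has 366 days, so 366 − 122 = 244 days remain in 1984.
Full years 1985–2053: 52 common + 17 leap = 52×365 + 17×366 = 25202 days.
Total: 244 + 25202 + 65 = 25511 days.
25511 mod 7 = 3, so 3 days before Friday is Tuesday.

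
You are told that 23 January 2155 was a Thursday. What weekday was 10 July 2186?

Monday

Day-of-year of January 23, 2155: 23.
Day-of-year of July 10, 2186: 191.
2155 has 365 days, so 365 − 23 = 342 days remain in 2155.
Full years 2156–2185: 22 common + 8 leap = 22×365 + 8×366 = 10958 days.
Total: 342 + 10958 + 191 = 11491 days.
11491 mod 7 = 4, so 4 days after Thursday is Monday.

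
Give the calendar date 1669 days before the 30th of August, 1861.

the 3rd of February, 1857

Count 1669 days before August 30, 1861:
Day-of-year of February 3, 1857: 34.
Day-of-year of August 30, 1861: 242.
1857 has 365 days, so 365 − 34 = 331 days remain in 1857.
Full years: 1858: 365; 1859: 365; 1860: 366. Sum = 1096.
Total: 331 + 1096 + 242 = 1669 days.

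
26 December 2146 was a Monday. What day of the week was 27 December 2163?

From December 26, 2146 to December 26, 2163: 17 years, of which 4 contain a Feb 29 — 13×365 + 4×366 = 6209 days.
Within December 2163: 27 − 26 = 1 day.
Total: 6210 days.
6210 mod 7 = 1, so 1 day after Monday is Tuesday.

Tuesday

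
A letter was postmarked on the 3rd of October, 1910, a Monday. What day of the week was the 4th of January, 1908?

Saturday

Count forward from the earlier date (January 4, 1908) to the later (October 3, 1910):
January 4, 1908 → January 4, 1909: 366 days (1908 is a leap year).
January 4, 1909 → January 4, 1910: 365 days.
January 1910: 31 − 4 = 27 days remain.
Then February 1910 (28), March (31), April (30), May (31), June (30), July (31), August (31), September (30): 28 + 31 + 30 + 31 + 30 + 31 + 31 + 30 = 242 days.
October 1–3, 1910: 3 days.
Residual: 272 days.
Total: 1003 days.
1003 mod 7 = 2, so 2 days before Monday is Saturday.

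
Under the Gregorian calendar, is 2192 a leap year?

2192 is a leap year.

Yes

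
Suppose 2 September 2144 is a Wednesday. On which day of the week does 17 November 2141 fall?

Count forward from the earlier date (November 17, 2141) to the later (September 2, 2144):
Day-of-year of November 17, 2141: 321.
Day-of-year of September 2, 2144: 246.
2141 has 365 days, so 365 − 321 = 44 days remain in 2141.
Full years: 2142: 365; 2143: 365. Sum = 730.
Total: 44 + 730 + 246 = 1020 days.
1020 mod 7 = 5, so 5 days before Wednesday is Friday.

Friday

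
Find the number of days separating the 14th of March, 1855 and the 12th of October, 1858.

1308

March 14, 1855 → March 14, 1856: 366 days (1856 is a leap year).
March 14, 1856 → March 14, 1857: 365 days.
March 14, 1857 → March 14, 1858: 365 days.
March 1858: 31 − 14 = 17 days remain.
Then April (30), May (31), June (30), July (31), August (31), September (30): 30 + 31 + 30 + 31 + 31 + 30 = 183 days.
October 1–12, 1858: 12 days.
Residual: 212 days.
Total: 1308 days.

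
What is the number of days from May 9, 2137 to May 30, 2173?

13170

From May 9, 2137 to May 9, 2173: 36 years, of which 9 contain a Feb 29 — 27×365 + 9×366 = 13149 days.
Within May 2173: 30 − 9 = 21 days.
Total: 13170 days.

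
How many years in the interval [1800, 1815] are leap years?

3

Years divisible by 4 in [1800, 1815]: 1800, 1804, 1808, 1812.
Of these, 1800 is divisible by 100 but not 400, so not leap.
Leap years: 4 − 1 = 3.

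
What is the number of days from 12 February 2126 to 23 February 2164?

13890

From February 12, 2126 to February 12, 2164: 38 years, of which 9 contain a Feb 29 — 29×365 + 9×366 = 13879 days.
Within February 2164: 23 − 12 = 11 days.
Total: 13890 days.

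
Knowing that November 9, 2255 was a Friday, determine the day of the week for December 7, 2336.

From November 9, 2255 to November 9, 2336: 81 years, of which 20 contain a Feb 29 — 61×365 + 20×366 = 29585 days.
(2300 is not a leap year (divisible by 100 but not 400).)
November 2336: 30 − 9 = 21 days remain.
December 1–7, 2336: 7 days.
Residual: 28 days.
Total: 29613 days.
29613 mod 7 = 3, so 3 days after Friday is Monday.

Monday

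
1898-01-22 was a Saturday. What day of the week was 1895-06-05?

Wednesday

Count forward from the earlier date (June 5, 1895) to the later (January 22, 1898):
June 5, 1895 → June 5, 1896: 366 days (1896 is a leap year).
June 5, 1896 → June 5, 1897: 365 days.
June 1897: 30 − 5 = 25 days remain.
Then July (31), August (31), September (30), October (31), November (30), December (31): 31 + 31 + 30 + 31 + 30 + 31 = 184 days.
January 1–22, 1898: 22 days.
Residual: 231 days.
Total: 962 days.
962 mod 7 = 3, so 3 days before Saturday is Wednesday.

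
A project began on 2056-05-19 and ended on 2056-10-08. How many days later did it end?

142

May 2056: 31 − 19 = 12 days remain.
Then June (30), July (31), August (31), September (30): 30 + 31 + 31 + 30 = 122 days.
October 1–8, 2056: 8 days.
Total: 12 + 122 + 8 = 142 days.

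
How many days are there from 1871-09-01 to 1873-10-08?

September 1, 1871 → September 1, 1872: 366 days (1872 is a leap year).
September 1, 1872 → September 1, 1873: 365 days.
September 1873: 30 − 1 = 29 days remain.
October 1–8, 1873: 8 days.
Residual: 37 days.
Total: 768 days.

768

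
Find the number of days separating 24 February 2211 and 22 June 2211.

February 2211: 28 − 24 = 4 days remain (2211 is not a leap year, so February has 28 days).
Then March (31), April (30), May (31): 31 + 30 + 31 = 92 days.
June 1–22, 2211: 22 days.
Total: 4 + 92 + 22 = 118 days.

118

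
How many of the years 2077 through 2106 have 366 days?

Years divisible by 4 in [2077, 2106]: 2080, 2084, 2088, 2092, 2096, 2100, 2104.
Of these, 2100 is divisible by 100 but not 400, so not leap.
Leap years: 7 − 1 = 6.

6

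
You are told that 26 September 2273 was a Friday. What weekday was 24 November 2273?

Monday

September 2273: 30 − 26 = 4 days remain.
Then October (31): 31 days.
November 1–24, 2273: 24 days.
Total: 4 + 31 + 24 = 59 days.
59 mod 7 = 3, so 3 days after Friday is Monday.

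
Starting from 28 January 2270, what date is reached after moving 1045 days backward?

20 March 2267

Count 1045 days before January 28, 2270:
March 20, 2267 → March 20, 2268: 366 days (2268 is a leap year).
March 20, 2268 → March 20, 2269: 365 days.
March 2269: 31 − 20 = 11 days remain.
Then 9 full months totalling 275 days.
January 1–28, 2270: 28 days.
Residual: 314 days.
Total: 1045 days.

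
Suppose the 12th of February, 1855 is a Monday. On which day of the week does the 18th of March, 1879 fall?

Day-of-year of February 12, 1855: 43.
Day-of-year of March 18, 1879: 77.
1855 has 365 days, so 365 − 43 = 322 days remain in 1855.
Full years 1856–1878: 17 common + 6 leap = 17×365 + 6×366 = 8401 days.
Total: 322 + 8401 + 77 = 8800 days.
8800 mod 7 = 1, so 1 day after Monday is Tuesday.

Tuesday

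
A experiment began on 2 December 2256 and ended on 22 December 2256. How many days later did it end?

20

Within December 2256: 22 − 2 = 20 days.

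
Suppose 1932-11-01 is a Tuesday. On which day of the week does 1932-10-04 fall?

Count forward from the earlier date (October 4, 1932) to the later (November 1, 1932):
October 1932: 31 − 4 = 27 days remain.
November 1, 1932: 1 day.
Total: 27 + 1 = 28 days.
28 is a multiple of 7, so 1932-10-04 falls on the same weekday: Tuesday.

Tuesday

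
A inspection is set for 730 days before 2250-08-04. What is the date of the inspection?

2248-08-04

Count 730 days before August 4, 2250:
August 4, 2248 → August 4, 2249: 365 days.
August 4, 2249 → August 4, 2250: 365 days.
Total: 730 days.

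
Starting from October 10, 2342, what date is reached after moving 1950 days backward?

June 8, 2337

Count 1950 days before October 10, 2342:
June 8, 2337 → June 8, 2338: 365 days.
June 8, 2338 → June 8, 2339: 365 days.
June 8, 2339 → June 8, 2340: 366 days (2340 is a leap year).
June 8, 2340 → June 8, 2341: 365 days.
June 8, 2341 → June 8, 2342: 365 days.
June 2342: 30 − 8 = 22 days remain.
Then July (31), August (31), September (30): 31 + 31 + 30 = 92 days.
October 1–10, 2342: 10 days.
Residual: 124 days.
Total: 1950 days.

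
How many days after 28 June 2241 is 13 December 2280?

Day-of-year of June 28, 2241: 179.
Day-of-year of December 13, 2280: 348.
2241 has 365 days, so 365 − 179 = 186 days remain in 2241.
Full years 2242–2279: 29 common + 9 leap = 29×365 + 9×366 = 13879 days.
Total: 186 + 13879 + 348 = 14413 days.

14413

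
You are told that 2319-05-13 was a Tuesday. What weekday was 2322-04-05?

Wednesday

Day-of-year of May 13, 2319: 133.
Day-of-year of April 5, 2322: 95.
2319 has 365 days, so 365 − 133 = 232 days remain in 2319.
Full years: 2320: 366; 2321: 365. Sum = 731.
Total: 232 + 731 + 95 = 1058 days.
1058 mod 7 = 1, so 1 day after Tuesday is Wednesday.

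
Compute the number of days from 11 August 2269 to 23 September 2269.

August 2269: 31 − 11 = 20 days remain.
September 1–23, 2269: 23 days.
Total: 20 + 23 = 43 days.

43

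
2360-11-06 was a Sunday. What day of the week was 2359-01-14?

Wednesday

Count forward from the earlier date (January 14, 2359) to the later (November 6, 2360):
January 14, 2359 → January 14, 2360: 365 days.
January 2360: 31 − 14 = 17 days remain.
Then 9 full months totalling 274 days.
November 1–6, 2360: 6 days.
Residual: 297 days.
Total: 662 days.
662 mod 7 = 4, so 4 days before Sunday is Wednesday.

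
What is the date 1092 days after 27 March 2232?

24 March 2235

Count 1092 days after March 27, 2232:
March 27, 2232 → March 27, 2233: 365 days.
March 27, 2233 → March 27, 2234: 365 days.
March 2234: 31 − 27 = 4 days remain.
Then 11 full months totalling 334 days.
March 1–24, 2235: 24 days.
Residual: 362 days.
Total: 1092 days.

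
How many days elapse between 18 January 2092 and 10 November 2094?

Day-of-year of January 18, 2092: 18.
Day-of-year of November 10, 2094: 314.
2092 has 366 days, so 366 − 18 = 348 days remain in 2092.
Full years: 2093: 365. Sum = 365.
Total: 348 + 365 + 314 = 1027 days.

1027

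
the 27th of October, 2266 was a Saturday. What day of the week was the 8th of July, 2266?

Count forward from the earlier date (July 8, 2266) to the later (October 27, 2266):
July 2266: 31 − 8 = 23 days remain.
Then August (31), September (30): 31 + 30 = 61 days.
October 1–27, 2266: 27 days.
Total: 23 + 61 + 27 = 111 days.
111 mod 7 = 6, so 6 days before Saturday is Sunday.

Sunday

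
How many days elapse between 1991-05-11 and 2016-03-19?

Day-of-year of May 11, 1991: 131.
Day-of-year of March 19, 2016: 79.
1991 has 365 days, so 365 − 131 = 234 days remain in 1991.
Full years 1992–2015: 18 common + 6 leap = 18×365 + 6×366 = 8766 days.
Total: 234 + 8766 + 79 = 9079 days.

9079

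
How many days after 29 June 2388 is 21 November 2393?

1971

Day-of-year of June 29, 2388: 181.
Day-of-year of November 21, 2393: 325.
2388 has 366 days, so 366 − 181 = 185 days remain in 2388.
Full years: 2389: 365; 2390: 365; 2391: 365; 2392: 366. Sum = 1461.
Total: 185 + 1461 + 325 = 1971 days.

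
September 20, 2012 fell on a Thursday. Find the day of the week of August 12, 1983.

Friday

Count forward from the earlier date (August 12, 1983) to the later (September 20, 2012):
From August 12, 1983 to August 12, 2012: 29 years, of which 8 contain a Feb 29 — 21×365 + 8×366 = 10593 days.
(2000 is a leap year (divisible by 400).)
August 2012: 31 − 12 = 19 days remain.
September 1–20, 2012: 20 days.
Residual: 39 days.
Total: 10632 days.
10632 mod 7 = 6, so 6 days before Thursday is Friday.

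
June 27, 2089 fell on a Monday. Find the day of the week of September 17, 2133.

Thursday

From June 27, 2089 to June 27, 2133: 44 years, of which 10 contain a Feb 29 — 34×365 + 10×366 = 16070 days.
(2100 is not a leap year (divisible by 100 but not 400).)
June 2133: 30 − 27 = 3 days remain.
Then July (31), August (31): 31 + 31 = 62 days.
September 1–17, 2133: 17 days.
Residual: 82 days.
Total: 16152 days.
16152 mod 7 = 3, so 3 days after Monday is Thursday.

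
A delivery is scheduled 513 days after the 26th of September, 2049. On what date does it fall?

the 21st of February, 2051

Count 513 days after September 26, 2049:
Day-of-year of September 26, 2049: 269.
Day-of-year of February 21, 2051: 52.
2049 has 365 days, so 365 − 269 = 96 days remain in 2049.
Full years: 2050: 365. Sum = 365.
Total: 96 + 365 + 52 = 513 days.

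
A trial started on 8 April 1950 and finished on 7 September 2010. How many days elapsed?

22067

Day-of-year of April 8, 1950: 98.
Day-of-year of September 7, 2010: 250.
1950 has 365 days, so 365 − 98 = 267 days remain in 1950.
Full years 1951–2009: 44 common + 15 leap = 44×365 + 15×366 = 21550 days.
Total: 267 + 21550 + 250 = 22067 days.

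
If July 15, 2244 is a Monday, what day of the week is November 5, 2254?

From July 15, 2244 to July 15, 2254: 10 years, of which 2 contain a Feb 29 — 8×365 + 2×366 = 3652 days.
July 2254: 31 − 15 = 16 days remain.
Then August (31), September (30), October (31): 31 + 30 + 31 = 92 days.
November 1–5, 2254: 5 days.
Residual: 113 days.
Total: 3765 days.
3765 mod 7 = 6, so 6 days after Monday is Sunday.

Sunday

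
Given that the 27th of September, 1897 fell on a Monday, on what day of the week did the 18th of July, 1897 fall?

Sunday

Count forward from the earlier date (July 18, 1897) to the later (September 27, 1897):
July 1897: 31 − 18 = 13 days remain.
Then August (31): 31 days.
September 1–27, 1897: 27 days.
Total: 13 + 31 + 27 = 71 days.
71 mod 7 = 1, so 1 day before Monday is Sunday.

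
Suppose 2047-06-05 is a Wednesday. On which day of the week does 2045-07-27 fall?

Count forward from the earlier date (July 27, 2045) to the later (June 5, 2047):
July 27, 2045 → July 27, 2046: 365 days.
July 2046: 31 − 27 = 4 days remain.
Then 10 full months totalling 304 days.
June 1–5, 2047: 5 days.
Residual: 313 days.
Total: 678 days.
678 mod 7 = 6, so 6 days before Wednesday is Thursday.

Thursday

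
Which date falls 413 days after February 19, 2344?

April 7, 2345

Count 413 days after February 19, 2344:
February 2344: 29 − 19 = 10 days remain (2344 is a leap year, so February has 29 days).
Then 13 full months totalling 396 days.
April 1–7, 2345: 7 days.
Total: 10 + 396 + 7 = 413 days.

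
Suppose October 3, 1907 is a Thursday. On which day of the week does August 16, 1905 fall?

Count forward from the earlier date (August 16, 1905) to the later (October 3, 1907):
Day-of-year of August 16, 1905: 228.
Day-of-year of October 3, 1907: 276.
1905 has 365 days, so 365 − 228 = 137 days remain in 1905.
Full years: 1906: 365. Sum = 365.
Total: 137 + 365 + 276 = 778 days.
778 mod 7 = 1, so 1 day before Thursday is Wednesday.

Wednesday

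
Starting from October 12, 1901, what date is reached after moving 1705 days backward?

February 9, 1897

Count 1705 days before October 12, 1901:
February 9, 1897 → February 9, 1898: 365 days.
February 9, 1898 → February 9, 1899: 365 days.
February 9, 1899 → February 9, 1900: 365 days.
February 9, 1900 → February 9, 1901: 365 days (1900 is not a leap year (divisible by 100 but not 400)).
February 1901: 28 − 9 = 19 days remain (1901 is not a leap year, so February has 28 days).
Then March (31), April (30), May (31), June (30), July (31), August (31), September (30): 31 + 30 + 31 + 30 + 31 + 31 + 30 = 214 days.
October 1–12, 1901: 12 days.
Residual: 245 days.
Total: 1705 days.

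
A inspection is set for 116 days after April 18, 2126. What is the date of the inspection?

August 12, 2126

Count 116 days after April 18, 2126:
April 2126: 30 − 18 = 12 days remain.
Then May (31), June (30), July (31): 31 + 30 + 31 = 92 days.
August 1–12, 2126: 12 days.
Total: 12 + 92 + 12 = 116 days.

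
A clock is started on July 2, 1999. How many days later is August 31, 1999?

60

July 1999: 31 − 2 = 29 days remain.
August 1–31, 1999: 31 days.
Total: 29 + 31 = 60 days.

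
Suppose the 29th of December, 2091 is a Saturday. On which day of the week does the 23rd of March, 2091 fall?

Count forward from the earlier date (March 23, 2091) to the later (December 29, 2091):
March 2091: 31 − 23 = 8 days remain.
Then April (30), May (31), June (30), July (31), August (31), September (30), October (31), November (30): 30 + 31 + 30 + 31 + 31 + 30 + 31 + 30 = 244 days.
December 1–29, 2091: 29 days.
Total: 8 + 244 + 29 = 281 days.
281 mod 7 = 1, so 1 day before Saturday is Friday.

Friday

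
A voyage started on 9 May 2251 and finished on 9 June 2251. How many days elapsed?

May 2251: 31 − 9 = 22 days remain.
June 1–9, 2251: 9 days.
Total: 22 + 9 = 31 days.

31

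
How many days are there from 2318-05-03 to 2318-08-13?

102

May 2318: 31 − 3 = 28 days remain.
Then June (30), July (31): 30 + 31 = 61 days.
August 1–13, 2318: 13 days.
Total: 28 + 61 + 13 = 102 days.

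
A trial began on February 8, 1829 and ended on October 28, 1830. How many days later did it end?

Day-of-year of February 8, 1829: 39.
Day-of-year of October 28, 1830: 301.
1829 has 365 days, so 365 − 39 = 326 days remain in 1829.
Total: 326 + 301 = 627 days.

627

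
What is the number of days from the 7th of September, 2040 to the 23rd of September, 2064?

8782

From September 7, 2040 to September 7, 2064: 24 years, of which 6 contain a Feb 29 — 18×365 + 6×366 = 8766 days.
Within September 2064: 23 − 7 = 16 days.
Total: 8782 days.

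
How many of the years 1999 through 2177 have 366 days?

Years divisible by 4: 2000, 2004, …, 2176 — 45 in all.
Of these, 2100 is divisible by 100 but not 400, so not leap.
2000 is divisible by 400, so still leap.
Leap years: 45 − 1 = 44.

44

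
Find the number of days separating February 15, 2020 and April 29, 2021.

439

Day-of-year of February 15, 2020: 46.
Day-of-year of April 29, 2021: 119.
2020 has 366 days, so 366 − 46 = 320 days remain in 2020.
Total: 320 + 119 = 439 days.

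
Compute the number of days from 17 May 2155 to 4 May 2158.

Day-of-year of May 17, 2155: 137.
Day-of-year of May 4, 2158: 124.
2155 has 365 days, so 365 − 137 = 228 days remain in 2155.
Full years: 2156: 366; 2157: 365. Sum = 731.
Total: 228 + 731 + 124 = 1083 days.

1083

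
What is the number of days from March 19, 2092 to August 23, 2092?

March 2092: 31 − 19 = 12 days remain.
Then April (30), May (31), June (30), July (31): 30 + 31 + 30 + 31 = 122 days.
August 1–23, 2092: 23 days.
Total: 12 + 122 + 23 = 157 days.

157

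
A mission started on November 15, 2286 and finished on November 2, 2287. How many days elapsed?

November 2286: 30 − 15 = 15 days remain.
Then 11 full months totalling 335 days.
November 1–2, 2287: 2 days.
Residual: 352 days.
Total: 352 days.

352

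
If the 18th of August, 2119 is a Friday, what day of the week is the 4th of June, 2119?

Count forward from the earlier date (June 4, 2119) to the later (August 18, 2119):
June 2119: 30 − 4 = 26 days remain.
Then July (31): 31 days.
August 1–18, 2119: 18 days.
Total: 26 + 31 + 18 = 75 days.
75 mod 7 = 5, so 5 days before Friday is Sunday.

Sunday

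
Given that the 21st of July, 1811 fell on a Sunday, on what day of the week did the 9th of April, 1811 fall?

Tuesday

Count forward from the earlier date (April 9, 1811) to the later (July 21, 1811):
April 1811: 30 − 9 = 21 days remain.
Then May (31), June (30): 31 + 30 = 61 days.
July 1–21, 1811: 21 days.
Total: 21 + 61 + 21 = 103 days.
103 mod 7 = 5, so 5 days before Sunday is Tuesday.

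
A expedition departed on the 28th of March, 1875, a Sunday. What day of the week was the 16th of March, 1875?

Tuesday

Count forward from the earlier date (March 16, 1875) to the later (March 28, 1875):
Within March 1875: 28 − 16 = 12 days.
12 mod 7 = 5, so 5 days before Sunday is Tuesday.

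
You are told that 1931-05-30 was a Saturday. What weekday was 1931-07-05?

Sunday

May 1931: 31 − 30 = 1 day remains.
Then June (30): 30 days.
July 1–5, 1931: 5 days.
Total: 1 + 30 + 5 = 36 days.
36 mod 7 = 1, so 1 day after Saturday is Sunday.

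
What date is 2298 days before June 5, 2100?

February 18, 2094

Count 2298 days before June 5, 2100:
February 18, 2094 → February 18, 2095: 365 days.
February 18, 2095 → February 18, 2096: 365 days.
February 18, 2096 → February 18, 2097: 366 days (2096 is a leap year).
February 18, 2097 → February 18, 2098: 365 days.
February 18, 2098 → February 18, 2099: 365 days.
February 18, 2099 → February 18, 2100: 365 days.
February 2100: 28 − 18 = 10 days remain (2100 is not a leap year (divisible by 100 but not 400), so February has 28 days).
Then March (31), April (30), May (31): 31 + 30 + 31 = 92 days.
June 1–5, 2100: 5 days.
Residual: 107 days.
Total: 2298 days.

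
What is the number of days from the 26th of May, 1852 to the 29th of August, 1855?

Day-of-year of May 26, 1852: 147.
Day-of-year of August 29, 1855: 241.
1852 has 366 days, so 366 − 147 = 219 days remain in 1852.
Full years: 1853: 365; 1854: 365. Sum = 730.
Total: 219 + 730 + 241 = 1190 days.

1190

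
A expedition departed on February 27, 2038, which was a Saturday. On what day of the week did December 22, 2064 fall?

Monday

From February 27, 2038 to February 27, 2064: 26 years, of which 6 contain a Feb 29 — 20×365 + 6×366 = 9496 days.
February 2064: 29 − 27 = 2 days remain (2064 is a leap year, so February has 29 days).
Then 9 full months totalling 275 days.
December 1–22, 2064: 22 days.
Residual: 299 days.
Total: 9795 days.
9795 mod 7 = 2, so 2 days after Saturday is Monday.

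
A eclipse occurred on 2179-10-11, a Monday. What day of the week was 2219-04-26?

Monday

Day-of-year of October 11, 2179: 284.
Day-of-year of April 26, 2219: 116.
2179 has 365 days, so 365 − 284 = 81 days remain in 2179.
Full years 2180–2218: 30 common + 9 leap = 30×365 + 9×366 = 14244 days.
Total: 81 + 14244 + 116 = 14441 days.
14441 is a multiple of 7, so 2219-04-26 falls on the same weekday: Monday.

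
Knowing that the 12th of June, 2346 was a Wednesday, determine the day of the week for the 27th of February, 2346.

Wednesday

Count forward from the earlier date (February 27, 2346) to the later (June 12, 2346):
February 2346: 28 − 27 = 1 day remains (2346 is not a leap year, so February has 28 days).
Then March (31), April (30), May (31): 31 + 30 + 31 = 92 days.
June 1–12, 2346: 12 days.
Total: 1 + 92 + 12 = 105 days.
105 is a multiple of 7, so the 27th of February, 2346 falls on the same weekday: Wednesday.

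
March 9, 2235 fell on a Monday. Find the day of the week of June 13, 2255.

Day-of-year of March 9, 2235: 68.
Day-of-year of June 13, 2255: 164.
2235 has 365 days, so 365 − 68 = 297 days remain in 2235.
Full years 2236–2254: 14 common + 5 leap = 14×365 + 5×366 = 6940 days.
Total: 297 + 6940 + 164 = 7401 days.
7401 mod 7 = 2, so 2 days after Monday is Wednesday.

Wednesday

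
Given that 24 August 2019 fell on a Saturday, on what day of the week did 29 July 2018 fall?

Sunday

Count forward from the earlier date (July 29, 2018) to the later (August 24, 2019):
July 29, 2018 → July 29, 2019: 365 days.
July 2019: 31 − 29 = 2 days remain.
August 1–24, 2019: 24 days.
Residual: 26 days.
Total: 391 days.
391 mod 7 = 6, so 6 days before Saturday is Sunday.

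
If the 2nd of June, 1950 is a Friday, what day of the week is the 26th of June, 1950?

Within June 1950: 26 − 2 = 24 days.
24 mod 7 = 3, so 3 days after Friday is Monday.

Monday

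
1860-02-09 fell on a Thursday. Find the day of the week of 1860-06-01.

Friday

February 1860: 29 − 9 = 20 days remain (1860 is a leap year, so February has 29 days).
Then March (31), April (30), May (31): 31 + 30 + 31 = 92 days.
June 1, 1860: 1 day.
Total: 20 + 92 + 1 = 113 days.
113 mod 7 = 1, so 1 day after Thursday is Friday.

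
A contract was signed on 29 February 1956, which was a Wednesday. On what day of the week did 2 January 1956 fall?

Monday

Count forward from the earlier date (January 2, 1956) to the later (February 29, 1956):
January 1956: 31 − 2 = 29 days remain.
February 1–29, 1956: 29 days (1956 is a leap year).
Total: 29 + 29 = 58 days.
58 mod 7 = 2, so 2 days before Wednesday is Monday.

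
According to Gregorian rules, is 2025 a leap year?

2025 is not a leap year.

No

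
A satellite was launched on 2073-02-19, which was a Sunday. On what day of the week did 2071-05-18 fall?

Monday

Count forward from the earlier date (May 18, 2071) to the later (February 19, 2073):
May 18, 2071 → May 18, 2072: 366 days (2072 is a leap year).
May 2072: 31 − 18 = 13 days remain.
Then June (30), July (31), August (31), September (30), October (31), November (30), December (31), January (31): 30 + 31 + 31 + 30 + 31 + 30 + 31 + 31 = 245 days.
February 1–19, 2073: 19 days (2073 is not a leap year).
Residual: 277 days.
Total: 643 days.
643 mod 7 = 6, so 6 days before Sunday is Monday.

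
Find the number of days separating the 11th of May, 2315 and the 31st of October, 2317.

May 11, 2315 → May 11, 2316: 366 days (2316 is a leap year).
May 11, 2316 → May 11, 2317: 365 days.
May 2317: 31 − 11 = 20 days remain.
Then June (30), July (31), August (31), September (30): 30 + 31 + 31 + 30 = 122 days.
October 1–31, 2317: 31 days.
Residual: 173 days.
Total: 904 days.

904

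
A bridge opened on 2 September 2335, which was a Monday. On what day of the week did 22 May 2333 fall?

Monday

Count forward from the earlier date (May 22, 2333) to the later (September 2, 2335):
May 22, 2333 → May 22, 2334: 365 days.
May 22, 2334 → May 22, 2335: 365 days.
May 2335: 31 − 22 = 9 days remain.
Then June (30), July (31), August (31): 30 + 31 + 31 = 92 days.
September 1–2, 2335: 2 days.
Residual: 103 days.
Total: 833 days.
833 is a multiple of 7, so 22 May 2333 falls on the same weekday: Monday.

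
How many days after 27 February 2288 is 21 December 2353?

24038

Day-of-year of February 27, 2288: 58.
Day-of-year of December 21, 2353: 355.
2288 has 366 days, so 366 − 58 = 308 days remain in 2288.
Full years 2289–2352: 49 common + 15 leap = 49×365 + 15×366 = 23375 days.
Total: 308 + 23375 + 355 = 24038 days.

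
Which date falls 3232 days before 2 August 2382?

26 September 2373

Count 3232 days before August 2, 2382:
Day-of-year of September 26, 2373: 269.
Day-of-year of August 2, 2382: 214.
2373 has 365 days, so 365 − 269 = 96 days remain in 2373.
Full years 2374–2381: 6 common + 2 leap = 6×365 + 2×366 = 2922 days.
Total: 96 + 2922 + 214 = 3232 days.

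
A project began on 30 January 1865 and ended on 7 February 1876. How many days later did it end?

From January 30, 1865 to January 30, 1876: 11 years, of which 2 contain a Feb 29 — 9×365 + 2×366 = 4017 days.
January 1876: 31 − 30 = 1 day remains.
February 1–7, 1876: 7 days (1876 is a leap year).
Residual: 8 days.
Total: 4025 days.

4025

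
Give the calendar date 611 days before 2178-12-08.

2177-04-06

Count 611 days before December 8, 2178:
April 2177: 30 − 6 = 24 days remain.
Then 19 full months totalling 579 days.
December 1–8, 2178: 8 days.
Total: 24 + 579 + 8 = 611 days.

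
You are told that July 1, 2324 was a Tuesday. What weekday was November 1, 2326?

Day-of-year of July 1, 2324: 183.
Day-of-year of November 1, 2326: 305.
2324 has 366 days, so 366 − 183 = 183 days remain in 2324.
Full years: 2325: 365. Sum = 365.
Total: 183 + 365 + 305 = 853 days.
853 mod 7 = 6, so 6 days after Tuesday is Monday.

Monday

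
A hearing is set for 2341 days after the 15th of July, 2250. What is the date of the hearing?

the 11th of December, 2256

Count 2341 days after July 15, 2250:
July 15, 2250 → July 15, 2251: 365 days.
July 15, 2251 → July 15, 2252: 366 days (2252 is a leap year).
July 15, 2252 → July 15, 2253: 365 days.
July 15, 2253 → July 15, 2254: 365 days.
July 15, 2254 → July 15, 2255: 365 days.
July 15, 2255 → July 15, 2256: 366 days (2256 is a leap year).
July 2256: 31 − 15 = 16 days remain.
Then August (31), September (30), October (31), November (30): 31 + 30 + 31 + 30 = 122 days.
December 1–11, 2256: 11 days.
Residual: 149 days.
Total: 2341 days.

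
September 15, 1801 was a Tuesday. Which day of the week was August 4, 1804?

September 15, 1801 → September 15, 1802: 365 days.
September 15, 1802 → September 15, 1803: 365 days.
September 1803: 30 − 15 = 15 days remain.
Then 10 full months totalling 305 days.
August 1–4, 1804: 4 days.
Residual: 324 days.
Total: 1054 days.
1054 mod 7 = 4, so 4 days after Tuesday is Saturday.

Saturday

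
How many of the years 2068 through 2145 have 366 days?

19

Years divisible by 4: 2068, 2072, …, 2144 — 20 in all.
Of these, 2100 is divisible by 100 but not 400, so not leap.
Leap years: 20 − 1 = 19.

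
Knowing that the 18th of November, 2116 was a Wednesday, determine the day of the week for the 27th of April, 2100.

Tuesday

Count forward from the earlier date (April 27, 2100) to the later (November 18, 2116):
From April 27, 2100 to April 27, 2116: 16 years, of which 4 contain a Feb 29 — 12×365 + 4×366 = 5844 days.
April 2116: 30 − 27 = 3 days remain.
Then May (31), June (30), July (31), August (31), September (30), October (31): 31 + 30 + 31 + 31 + 30 + 31 = 184 days.
November 1–18, 2116: 18 days.
Residual: 205 days.
Total: 6049 days.
6049 mod 7 = 1, so 1 day before Wednesday is Tuesday.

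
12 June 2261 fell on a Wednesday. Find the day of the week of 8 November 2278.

Day-of-year of June 12, 2261: 163.
Day-of-year of November 8, 2278: 312.
2261 has 365 days, so 365 − 163 = 202 days remain in 2261.
Full years 2262–2277: 12 common + 4 leap = 12×365 + 4×366 = 5844 days.
Total: 202 + 5844 + 312 = 6358 days.
6358 mod 7 = 2, so 2 days after Wednesday is Friday.

Friday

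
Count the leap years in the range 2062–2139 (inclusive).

Years divisible by 4: 2064, 2068, …, 2136 — 19 in all.
Of these, 2100 is divisible by 100 but not 400, so not leap.
Leap years: 19 − 1 = 18.

18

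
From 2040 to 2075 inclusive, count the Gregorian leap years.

9

Years divisible by 4 in [2040, 2075]: 2040, 2044, 2048, 2052, 2056, 2060, 2064, 2068, 2072.
No century exceptions apply. Count: 9.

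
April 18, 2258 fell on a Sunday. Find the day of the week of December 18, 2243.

Count forward from the earlier date (December 18, 2243) to the later (April 18, 2258):
From December 18, 2243 to December 18, 2257: 14 years, of which 4 contain a Feb 29 — 10×365 + 4×366 = 5114 days.
December 2257: 31 − 18 = 13 days remain.
Then January (31), February 2258 (28), March (31): 31 + 28 + 31 = 90 days.
April 1–18, 2258: 18 days.
Residual: 121 days.
Total: 5235 days.
5235 mod 7 = 6, so 6 days before Sunday is Monday.

Monday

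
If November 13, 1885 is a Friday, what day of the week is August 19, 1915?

Thursday

From November 13, 1885 to November 13, 1914: 29 years, of which 6 contain a Feb 29 — 23×365 + 6×366 = 10591 days.
(1900 is not a leap year (divisible by 100 but not 400).)
November 1914: 30 − 13 = 17 days remain.
Then December (31), January (31), February 1915 (28), March (31), April (30), May (31), June (30), July (31): 31 + 31 + 28 + 31 + 30 + 31 + 30 + 31 = 243 days.
August 1–19, 1915: 19 days.
Residual: 279 days.
Total: 10870 days.
10870 mod 7 = 6, so 6 days after Friday is Thursday.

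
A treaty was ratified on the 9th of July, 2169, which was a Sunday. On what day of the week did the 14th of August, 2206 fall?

Thursday

From July 9, 2169 to July 9, 2206: 37 years, of which 8 contain a Feb 29 — 29×365 + 8×366 = 13513 days.
(2200 is not a leap year (divisible by 100 but not 400).)
July 2206: 31 − 9 = 22 days remain.
August 1–14, 2206: 14 days.
Residual: 36 days.
Total: 13549 days.
13549 mod 7 = 4, so 4 days after Sunday is Thursday.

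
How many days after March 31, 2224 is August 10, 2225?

497

March 2224: 31 − 31 = 0 days remain.
Then 16 full months totalling 487 days.
August 1–10, 2225: 10 days.
Total: 0 + 487 + 10 = 497 days.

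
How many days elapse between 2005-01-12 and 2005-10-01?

262

January 2005: 31 − 12 = 19 days remain.
Then February 2005 (28), March (31), April (30), May (31), June (30), July (31), August (31), September (30): 28 + 31 + 30 + 31 + 30 + 31 + 31 + 30 = 242 days.
October 1, 2005: 1 day.
Total: 19 + 242 + 1 = 262 days.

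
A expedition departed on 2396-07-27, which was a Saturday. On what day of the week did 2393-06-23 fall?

Wednesday

Count forward from the earlier date (June 23, 2393) to the later (July 27, 2396):
June 23, 2393 → June 23, 2394: 365 days.
June 23, 2394 → June 23, 2395: 365 days.
June 23, 2395 → June 23, 2396: 366 days (2396 is a leap year).
June 2396: 30 − 23 = 7 days remain.
July 1–27, 2396: 27 days.
Residual: 34 days.
Total: 1130 days.
1130 mod 7 = 3, so 3 days before Saturday is Wednesday.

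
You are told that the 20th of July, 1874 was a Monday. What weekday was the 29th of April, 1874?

Wednesday

Count forward from the earlier date (April 29, 1874) to the later (July 20, 1874):
April 1874: 30 − 29 = 1 day remains.
Then May (31), June (30): 31 + 30 = 61 days.
July 1–20, 1874: 20 days.
Total: 1 + 61 + 20 = 82 days.
82 mod 7 = 5, so 5 days before Monday is Wednesday.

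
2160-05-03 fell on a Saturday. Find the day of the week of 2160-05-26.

Monday

Within May 2160: 26 − 3 = 23 days.
23 mod 7 = 2, so 2 days after Saturday is Monday.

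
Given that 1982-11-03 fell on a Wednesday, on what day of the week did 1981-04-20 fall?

Monday

Count forward from the earlier date (April 20, 1981) to the later (November 3, 1982):
April 1981: 30 − 20 = 10 days remain.
Then 18 full months totalling 549 days.
November 1–3, 1982: 3 days.
Total: 10 + 549 + 3 = 562 days.
562 mod 7 = 2, so 2 days before Wednesday is Monday.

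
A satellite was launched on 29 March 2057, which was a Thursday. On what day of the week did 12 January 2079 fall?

Thursday

From March 29, 2057 to March 29, 2078: 21 years, of which 5 contain a Feb 29 — 16×365 + 5×366 = 7670 days.
March 2078: 31 − 29 = 2 days remain.
Then 9 full months totalling 275 days.
January 1–12, 2079: 12 days.
Residual: 289 days.
Total: 7959 days.
7959 is a multiple of 7, so 12 January 2079 falls on the same weekday: Thursday.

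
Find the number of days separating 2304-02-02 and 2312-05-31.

3041

Day-of-year of February 2, 2304: 33.
Day-of-year of May 31, 2312: 152.
2304 has 366 days, so 366 − 33 = 333 days remain in 2304.
Full years 2305–2311: 6 common + 1 leap = 6×365 + 1×366 = 2556 days.
Total: 333 + 2556 + 152 = 3041 days.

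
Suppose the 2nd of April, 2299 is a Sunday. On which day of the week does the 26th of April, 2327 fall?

Tuesday

From April 2, 2299 to April 2, 2327: 28 years, of which 6 contain a Feb 29 — 22×365 + 6×366 = 10226 days.
(2300 is not a leap year (divisible by 100 but not 400).)
Within April 2327: 26 − 2 = 24 days.
Total: 10250 days.
10250 mod 7 = 2, so 2 days after Sunday is Tuesday.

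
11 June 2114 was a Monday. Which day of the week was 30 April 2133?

Thursday

From June 11, 2114 to June 11, 2132: 18 years, of which 5 contain a Feb 29 — 13×365 + 5×366 = 6575 days.
June 2132: 30 − 11 = 19 days remain.
Then 9 full months totalling 274 days.
April 1–30, 2133: 30 days.
Residual: 323 days.
Total: 6898 days.
6898 mod 7 = 3, so 3 days after Monday is Thursday.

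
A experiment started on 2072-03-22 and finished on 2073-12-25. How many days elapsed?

Day-of-year of March 22, 2072: 82.
Day-of-year of December 25, 2073: 359.
2072 has 366 days, so 366 − 82 = 284 days remain in 2072.
Total: 284 + 359 = 643 days.

643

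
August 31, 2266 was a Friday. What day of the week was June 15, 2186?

Thursday

Count forward from the earlier date (June 15, 2186) to the later (August 31, 2266):
From June 15, 2186 to June 15, 2266: 80 years, of which 19 contain a Feb 29 — 61×365 + 19×366 = 29219 days.
(2200 is not a leap year (divisible by 100 but not 400).)
June 2266: 30 − 15 = 15 days remain.
Then July (31): 31 days.
August 1–31, 2266: 31 days.
Residual: 77 days.
Total: 29296 days.
29296 mod 7 = 1, so 1 day before Friday is Thursday.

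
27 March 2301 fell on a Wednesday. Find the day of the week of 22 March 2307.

March 27, 2301 → March 27, 2302: 365 days.
March 27, 2302 → March 27, 2303: 365 days.
March 27, 2303 → March 27, 2304: 366 days (2304 is a leap year).
March 27, 2304 → March 27, 2305: 365 days.
March 27, 2305 → March 27, 2306: 365 days.
March 2306: 31 − 27 = 4 days remain.
Then 11 full months totalling 334 days.
March 1–22, 2307: 22 days.
Residual: 360 days.
Total: 2186 days.
2186 mod 7 = 2, so 2 days after Wednesday is Friday.

Friday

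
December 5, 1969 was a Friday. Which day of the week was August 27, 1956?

Monday

Count forward from the earlier date (August 27, 1956) to the later (December 5, 1969):
From August 27, 1956 to August 27, 1969: 13 years, of which 3 contain a Feb 29 — 10×365 + 3×366 = 4748 days.
August 1969: 31 − 27 = 4 days remain.
Then September (30), October (31), November (30): 30 + 31 + 30 = 91 days.
December 1–5, 1969: 5 days.
Residual: 100 days.
Total: 4848 days.
4848 mod 7 = 4, so 4 days before Friday is Monday.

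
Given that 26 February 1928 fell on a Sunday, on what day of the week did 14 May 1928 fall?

February 1928: 29 − 26 = 3 days remain (1928 is a leap year, so February has 29 days).
Then March (31), April (30): 31 + 30 = 61 days.
May 1–14, 1928: 14 days.
Total: 3 + 61 + 14 = 78 days.
78 mod 7 = 1, so 1 day after Sunday is Monday.

Monday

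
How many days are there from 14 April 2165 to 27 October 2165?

196

April 2165: 30 − 14 = 16 days remain.
Then May (31), June (30), July (31), August (31), September (30): 31 + 30 + 31 + 31 + 30 = 153 days.
October 1–27, 2165: 27 days.
Total: 16 + 153 + 27 = 196 days.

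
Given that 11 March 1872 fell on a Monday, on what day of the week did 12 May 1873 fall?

Monday

Day-of-year of March 11, 1872: 71.
Day-of-year of May 12, 1873: 132.
1872 has 366 days, so 366 − 71 = 295 days remain in 1872.
Total: 295 + 132 = 427 days.
427 is a multiple of 7, so 12 May 1873 falls on the same weekday: Monday.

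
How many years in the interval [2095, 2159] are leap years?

15

Years divisible by 4: 2096, 2100, …, 2156 — 16 in all.
Of these, 2100 is divisible by 100 but not 400, so not leap.
Leap years: 16 − 1 = 15.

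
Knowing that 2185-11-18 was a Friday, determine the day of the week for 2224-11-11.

Thursday

From November 18, 2185 to November 18, 2223: 38 years, of which 8 contain a Feb 29 — 30×365 + 8×366 = 13878 days.
(2200 is not a leap year (divisible by 100 but not 400).)
November 2223: 30 − 18 = 12 days remain.
Then 11 full months totalling 336 days.
November 1–11, 2224: 11 days.
Residual: 359 days.
Total: 14237 days.
14237 mod 7 = 6, so 6 days after Friday is Thursday.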